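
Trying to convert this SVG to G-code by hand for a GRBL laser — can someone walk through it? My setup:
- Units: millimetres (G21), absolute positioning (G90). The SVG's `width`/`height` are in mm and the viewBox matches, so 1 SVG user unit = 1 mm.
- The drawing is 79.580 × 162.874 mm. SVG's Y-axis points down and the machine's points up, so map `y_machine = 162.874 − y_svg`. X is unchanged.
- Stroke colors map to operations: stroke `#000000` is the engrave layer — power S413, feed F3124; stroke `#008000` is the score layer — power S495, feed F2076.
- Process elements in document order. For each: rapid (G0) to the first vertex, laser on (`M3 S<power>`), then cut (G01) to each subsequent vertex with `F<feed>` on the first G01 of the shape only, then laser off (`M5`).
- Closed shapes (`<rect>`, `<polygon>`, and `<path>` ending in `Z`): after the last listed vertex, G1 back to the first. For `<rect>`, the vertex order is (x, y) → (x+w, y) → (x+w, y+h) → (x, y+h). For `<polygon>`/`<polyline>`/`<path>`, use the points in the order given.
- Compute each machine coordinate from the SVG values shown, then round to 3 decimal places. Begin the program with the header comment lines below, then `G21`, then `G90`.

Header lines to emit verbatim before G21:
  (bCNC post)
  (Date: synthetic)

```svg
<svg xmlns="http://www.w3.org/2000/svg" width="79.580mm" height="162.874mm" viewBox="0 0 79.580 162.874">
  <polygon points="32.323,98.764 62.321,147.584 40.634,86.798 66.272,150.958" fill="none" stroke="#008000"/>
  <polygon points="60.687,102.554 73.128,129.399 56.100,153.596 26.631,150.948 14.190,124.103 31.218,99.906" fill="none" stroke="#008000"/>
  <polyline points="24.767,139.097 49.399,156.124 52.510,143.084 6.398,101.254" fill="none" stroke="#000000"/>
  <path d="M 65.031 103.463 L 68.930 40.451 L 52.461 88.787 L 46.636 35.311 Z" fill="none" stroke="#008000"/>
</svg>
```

(bCNC post)
(Date: synthetic)
G21
G90
G0 X32.323 Y64.110
M3 S495
G01 X62.321 Y15.290 F2076
G01 X40.634 Y76.076
G01 X66.272 Y11.916
G01 X32.323 Y64.110
M5
G0 X60.687 Y60.320
M3 S495
G01 X73.128 Y33.475 F2076
G01 X56.100 Y9.278
G01 X26.631 Y11.926
G01 X14.190 Y38.771
G01 X31.218 Y62.968
G01 X60.687 Y60.320
M5
G0 X24.767 Y23.777
M3 S413
G01 X49.399 Y6.750 F3124
G01 X52.510 Y19.790
G01 X6.398 Y61.620
M5
G0 X65.031 Y59.411
M3 S495
G01 X68.930 Y122.423 F2076
G01 X52.461 Y74.087
G01 X46.636 Y127.563
G01 X65.031 Y59.411
M5

1 u = 1 mm; y_m = 162.874 − y.

[1] `<polygon>` closed polygon, #008000→score S495 F2076: (32.323,64.110) → (62.321,15.290) → (40.634,76.076) → (66.272,11.916) → (32.323,64.110) (closed)

[2] `<polygon>` regular polygon, #008000→score S495 F2076: (60.687,60.320) → (73.128,33.475) → (56.100,9.278) → (26.631,11.926) → (14.190,38.771) → (31.218,62.968) → (60.687,60.320) (closed)

[3] `<polyline>` open polyline, #000000→engrave S413 F3124: (24.767,23.777) → (49.399,6.750) → (52.510,19.790) → (6.398,61.620)

[4] `<path>` closed polygon, #008000→score S495 F2076: (65.031,59.411) → (68.930,122.423) → (52.461,74.087) → (46.636,127.563) → (65.031,59.411) (closed)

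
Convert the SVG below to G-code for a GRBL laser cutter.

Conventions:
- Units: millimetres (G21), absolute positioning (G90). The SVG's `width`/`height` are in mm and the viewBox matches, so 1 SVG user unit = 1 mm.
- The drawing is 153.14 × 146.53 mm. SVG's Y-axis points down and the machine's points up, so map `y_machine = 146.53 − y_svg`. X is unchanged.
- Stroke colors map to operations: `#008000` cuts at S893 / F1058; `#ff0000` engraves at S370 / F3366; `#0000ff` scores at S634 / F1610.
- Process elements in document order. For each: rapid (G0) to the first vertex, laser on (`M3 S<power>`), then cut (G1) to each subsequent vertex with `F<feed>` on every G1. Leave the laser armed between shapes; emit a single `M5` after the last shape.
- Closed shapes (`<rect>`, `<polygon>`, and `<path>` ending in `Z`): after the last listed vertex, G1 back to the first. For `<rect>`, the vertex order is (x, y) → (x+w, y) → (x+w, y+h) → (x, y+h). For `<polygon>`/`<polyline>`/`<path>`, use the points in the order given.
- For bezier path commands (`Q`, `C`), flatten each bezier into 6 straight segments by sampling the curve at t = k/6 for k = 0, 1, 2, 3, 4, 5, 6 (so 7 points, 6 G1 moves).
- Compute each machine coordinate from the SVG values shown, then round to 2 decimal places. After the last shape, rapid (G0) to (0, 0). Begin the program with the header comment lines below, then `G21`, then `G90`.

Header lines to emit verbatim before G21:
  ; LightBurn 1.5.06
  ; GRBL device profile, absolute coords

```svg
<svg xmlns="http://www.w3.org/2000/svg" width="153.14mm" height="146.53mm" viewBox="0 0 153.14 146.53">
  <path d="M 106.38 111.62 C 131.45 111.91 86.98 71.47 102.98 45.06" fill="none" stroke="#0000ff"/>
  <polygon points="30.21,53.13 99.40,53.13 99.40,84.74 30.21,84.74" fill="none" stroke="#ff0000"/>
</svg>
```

viewBox `0 0 153.14 146.53` with mm width/height → 1 unit = 1 mm. Flip: y_m = 146.53 − y_svg.

**Shape 1** — `<path>` cubic bezier, stroke `#0000ff` → score (S634, F1610). Control points (SVG): P0=(106.38,111.62), P1=(131.45,111.91), P2=(86.98,71.47), P3=(102.98,45.06); sampled at t=k/6. Machine vertices: (106.38,34.91) → (113.72,37.91) → (113.09,46.17) → (108.08,58.18) → (102.32,72.41) → (99.42,87.35) → (102.98,101.47). Open path.

**Shape 2** — `<polygon>` rectangle, stroke `#ff0000` → engrave (S370, F3366). Machine vertices: (30.21,93.40) → (99.40,93.40) → (99.40,61.79) → (30.21,61.79) → (30.21,93.40). Closed: final G1 returns to the first vertex.

; LightBurn 1.5.06
; GRBL device profile, absolute coords
G21
G90
G0 X106.38 Y34.91
M3 S634
G1 X113.72 Y37.91 F1610
G1 X113.09 Y46.17 F1610
G1 X108.08 Y58.18 F1610
G1 X102.32 Y72.41 F1610
G1 X99.42 Y87.35 F1610
G1 X102.98 Y101.47 F1610
G0 X30.21 Y93.40
M3 S370
G1 X99.40 Y93.40 F3366
G1 X99.40 Y61.79 F3366
G1 X30.21 Y61.79 F3366
G1 X30.21 Y93.40 F3366
M5
G0 X0.00 Y0.00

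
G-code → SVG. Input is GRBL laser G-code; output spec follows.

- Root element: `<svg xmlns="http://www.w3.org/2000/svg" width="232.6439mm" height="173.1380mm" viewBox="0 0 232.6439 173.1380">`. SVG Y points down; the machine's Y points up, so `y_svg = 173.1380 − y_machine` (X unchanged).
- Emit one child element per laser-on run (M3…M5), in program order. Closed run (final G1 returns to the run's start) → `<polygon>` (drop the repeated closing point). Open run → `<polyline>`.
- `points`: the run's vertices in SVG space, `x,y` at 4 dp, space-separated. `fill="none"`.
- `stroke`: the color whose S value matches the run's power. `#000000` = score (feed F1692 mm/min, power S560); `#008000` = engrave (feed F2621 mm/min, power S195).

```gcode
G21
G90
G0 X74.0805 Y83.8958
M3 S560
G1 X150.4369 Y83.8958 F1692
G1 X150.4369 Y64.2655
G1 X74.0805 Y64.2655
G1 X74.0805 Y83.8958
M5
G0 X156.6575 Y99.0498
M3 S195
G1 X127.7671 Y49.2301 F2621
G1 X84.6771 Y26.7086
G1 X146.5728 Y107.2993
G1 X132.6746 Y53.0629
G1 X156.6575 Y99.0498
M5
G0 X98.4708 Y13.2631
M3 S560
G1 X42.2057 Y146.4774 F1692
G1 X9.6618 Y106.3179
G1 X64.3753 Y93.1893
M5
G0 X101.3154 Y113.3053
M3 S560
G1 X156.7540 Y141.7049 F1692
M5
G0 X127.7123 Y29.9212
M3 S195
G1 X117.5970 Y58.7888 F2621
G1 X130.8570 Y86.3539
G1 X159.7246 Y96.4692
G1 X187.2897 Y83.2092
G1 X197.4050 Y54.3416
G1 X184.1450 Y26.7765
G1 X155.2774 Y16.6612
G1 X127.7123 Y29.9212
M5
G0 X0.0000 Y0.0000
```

<svg xmlns="http://www.w3.org/2000/svg" width="232.6439mm" height="173.1380mm" viewBox="0 0 232.6439 173.1380">
  <polygon points="74.0805,89.2422 150.4369,89.2422 150.4369,108.8725 74.0805,108.8725" fill="none" stroke="#000000"/>
  <polygon points="156.6575,74.0882 127.7671,123.9079 84.6771,146.4294 146.5728,65.8387 132.6746,120.0751" fill="none" stroke="#008000"/>
  <polyline points="98.4708,159.8749 42.2057,26.6606 9.6618,66.8201 64.3753,79.9487" fill="none" stroke="#000000"/>
  <polyline points="101.3154,59.8327 156.7540,31.4331" fill="none" stroke="#000000"/>
  <polygon points="127.7123,143.2168 117.5970,114.3492 130.8570,86.7841 159.7246,76.6688 187.2897,89.9288 197.4050,118.7964 184.1450,146.3615 155.2774,156.4768" fill="none" stroke="#008000"/>
</svg>

Each laser-on run becomes one SVG element. Flip Y back into SVG space with y_svg = 173.1380 − y_machine.

Run 1: S560 ⇒ score layer `#000000`. The run returns to its start, so emit a `<polygon>` with points (Y-flipped): 74.0805,89.2422 150.4369,89.2422 150.4369,108.8725 74.0805,108.8725.

Run 2: power S195 maps to stroke `#008000` (engrave). The run returns to its start, so emit a `<polygon>` with points (Y-flipped): 156.6575,74.0882 127.7671,123.9079 84.6771,146.4294 146.5728,65.8387 132.6746,120.0751.

Run 3: the run's S560 means `#000000` (score). The run is open, so emit a `<polyline>` with points (Y-flipped): 98.4708,159.8749 42.2057,26.6606 9.6618,66.8201 64.3753,79.9487.

Run 4: power S560 maps to stroke `#000000` (score). The run is open, so emit a `<polyline>` with points (Y-flipped): 101.3154,59.8327 156.7540,31.4331.

Run 5: the run's S195 means `#008000` (engrave). The run returns to its start, so emit a `<polygon>` with points (Y-flipped): 127.7123,143.2168 117.5970,114.3492 130.8570,86.7841 159.7246,76.6688 187.2897,89.9288 197.4050,118.7964 184.1450,146.3615 155.2774,156.4768.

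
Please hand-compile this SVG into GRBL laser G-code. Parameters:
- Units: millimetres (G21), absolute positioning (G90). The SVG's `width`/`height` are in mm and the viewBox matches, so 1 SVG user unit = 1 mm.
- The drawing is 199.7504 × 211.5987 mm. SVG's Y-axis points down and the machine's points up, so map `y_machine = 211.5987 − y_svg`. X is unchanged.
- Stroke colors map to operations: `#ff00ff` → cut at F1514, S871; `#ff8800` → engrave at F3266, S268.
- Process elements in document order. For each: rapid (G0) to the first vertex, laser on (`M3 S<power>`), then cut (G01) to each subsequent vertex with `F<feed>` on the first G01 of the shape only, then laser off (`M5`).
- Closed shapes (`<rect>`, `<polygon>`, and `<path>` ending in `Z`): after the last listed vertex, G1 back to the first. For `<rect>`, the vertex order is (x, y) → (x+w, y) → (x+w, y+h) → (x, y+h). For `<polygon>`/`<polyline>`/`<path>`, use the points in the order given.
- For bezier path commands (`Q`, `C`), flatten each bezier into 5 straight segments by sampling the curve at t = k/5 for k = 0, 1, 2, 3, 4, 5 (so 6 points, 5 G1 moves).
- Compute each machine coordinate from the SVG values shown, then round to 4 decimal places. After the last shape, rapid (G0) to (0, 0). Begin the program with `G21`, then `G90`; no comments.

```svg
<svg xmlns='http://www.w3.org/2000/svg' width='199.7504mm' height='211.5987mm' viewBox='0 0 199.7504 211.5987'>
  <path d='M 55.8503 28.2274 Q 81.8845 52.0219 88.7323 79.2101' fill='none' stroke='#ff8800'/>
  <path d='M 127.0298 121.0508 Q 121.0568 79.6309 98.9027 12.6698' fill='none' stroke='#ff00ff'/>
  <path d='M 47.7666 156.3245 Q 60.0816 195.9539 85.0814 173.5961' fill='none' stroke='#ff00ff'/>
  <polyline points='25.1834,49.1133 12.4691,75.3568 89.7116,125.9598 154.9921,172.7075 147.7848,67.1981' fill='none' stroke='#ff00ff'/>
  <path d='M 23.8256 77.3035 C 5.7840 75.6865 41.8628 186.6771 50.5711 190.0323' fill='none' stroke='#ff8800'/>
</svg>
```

viewBox `0 0 199.7504 211.5987` with mm width/height → 1 unit = 1 mm. Flip: y_m = 211.5987 − y_svg.

**Shape 1** — `<path>` quadratic bezier, stroke `#ff8800` → engrave (S268, F3266). Control points (SVG): P0=(55.8503,28.2274), P1=(81.8845,52.0219), P2=(88.7323,79.2101); sampled at t=k/5. Machine vertices: (55.8503,183.3713) → (65.4965,173.7178) → (73.6078,163.7927) → (80.1842,153.5962) → (85.2257,143.1281) → (88.7323,132.3886). Open path.

**Shape 2** — `<path>` quadratic bezier, stroke `#ff00ff` → cut (S871, F1514). Control points (SVG): P0=(127.0298,121.0508), P1=(121.0568,79.6309), P2=(98.9027,12.6698); sampled at t=k/5. Machine vertices: (127.0298,90.5479) → (123.9934,108.1375) → (119.6624,127.7704) → (114.0370,149.4466) → (107.1171,173.1661) → (98.9027,198.9289). Open path.

**Shape 3** — `<path>` quadratic bezier, stroke `#ff00ff` → cut (S871, F1514). Control points (SVG): P0=(47.7666,156.3245), P1=(60.0816,195.9539), P2=(85.0814,173.5961); sampled at t=k/5. Machine vertices: (47.7666,55.2742) → (53.2000,41.9019) → (59.6482,33.4886) → (67.1111,30.0343) → (75.5889,31.5390) → (85.0814,38.0026). Open path.

**Shape 4** — `<polyline>` open polyline, stroke `#ff00ff` → cut (S871, F1514). Machine vertices: (25.1834,162.4854) → (12.4691,136.2419) → (89.7116,85.6389) → (154.9921,38.8912) → (147.7848,144.4006). Open path.

**Shape 5** — `<path>` cubic bezier, stroke `#ff8800` → engrave (S268, F3266). Control points (SVG): P0=(23.8256,77.3035), P1=(5.7840,75.6865), P2=(41.8628,186.6771), P3=(50.5711,190.0323); sampled at t=k/5. Machine vertices: (23.8256,134.2952) → (18.8432,123.5144) → (22.9381,96.2795) → (32.1987,63.1621) → (42.7136,34.7338) → (50.5711,21.5664). Open path.

G21
G90
G0 X55.8503 Y183.3713
M3 S268
G01 X65.4965 Y173.7178 F3266
G01 X73.6078 Y163.7927
G01 X80.1842 Y153.5962
G01 X85.2257 Y143.1281
G01 X88.7323 Y132.3886
M5
G0 X127.0298 Y90.5479
M3 S871
G01 X123.9934 Y108.1375 F1514
G01 X119.6624 Y127.7704
G01 X114.0370 Y149.4466
G01 X107.1171 Y173.1661
G01 X98.9027 Y198.9289
M5
G0 X47.7666 Y55.2742
M3 S871
G01 X53.2000 Y41.9019 F1514
G01 X59.6482 Y33.4886
G01 X67.1111 Y30.0343
G01 X75.5889 Y31.5390
G01 X85.0814 Y38.0026
M5
G0 X25.1834 Y162.4854
M3 S871
G01 X12.4691 Y136.2419 F1514
G01 X89.7116 Y85.6389
G01 X154.9921 Y38.8912
G01 X147.7848 Y144.4006
M5
G0 X23.8256 Y134.2952
M3 S268
G01 X18.8432 Y123.5144 F3266
G01 X22.9381 Y96.2795
G01 X32.1987 Y63.1621
G01 X42.7136 Y34.7338
G01 X50.5711 Y21.5664
M5
G0 X0.0000 Y0.0000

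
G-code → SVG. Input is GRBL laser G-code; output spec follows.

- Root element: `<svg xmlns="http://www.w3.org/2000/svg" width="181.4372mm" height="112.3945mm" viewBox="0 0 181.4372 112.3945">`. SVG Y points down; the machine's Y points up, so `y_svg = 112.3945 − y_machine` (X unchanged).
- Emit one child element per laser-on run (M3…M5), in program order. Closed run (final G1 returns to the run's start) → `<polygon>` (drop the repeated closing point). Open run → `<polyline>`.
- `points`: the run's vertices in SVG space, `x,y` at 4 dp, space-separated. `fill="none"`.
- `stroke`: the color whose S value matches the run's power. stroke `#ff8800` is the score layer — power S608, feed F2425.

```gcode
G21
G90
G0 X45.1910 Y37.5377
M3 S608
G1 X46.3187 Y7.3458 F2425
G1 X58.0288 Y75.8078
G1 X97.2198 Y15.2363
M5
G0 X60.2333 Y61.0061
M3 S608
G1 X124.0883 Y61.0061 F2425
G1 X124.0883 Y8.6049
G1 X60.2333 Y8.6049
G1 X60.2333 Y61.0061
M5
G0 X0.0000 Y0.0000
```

<svg xmlns="http://www.w3.org/2000/svg" width="181.4372mm" height="112.3945mm" viewBox="0 0 181.4372 112.3945">
  <polyline points="45.1910,74.8568 46.3187,105.0487 58.0288,36.5867 97.2198,97.1582" fill="none" stroke="#ff8800"/>
  <polygon points="60.2333,51.3884 124.0883,51.3884 124.0883,103.7896 60.2333,103.7896" fill="none" stroke="#ff8800"/>
</svg>

Machine Y-up, SVG Y-down with viewBox height 112.3945, so y_svg = 112.3945 − y_machine; X carries over. Every run uses S608, so all elements get stroke `#ff8800` (score).

Run 1: The run is open, so emit a `<polyline>` with points (Y-flipped): 45.1910,74.8568 46.3187,105.0487 58.0288,36.5867 97.2198,97.1582.

Run 2: The run returns to its start, so emit a `<polygon>` with points (Y-flipped): 60.2333,51.3884 124.0883,51.3884 124.0883,103.7896 60.2333,103.7896.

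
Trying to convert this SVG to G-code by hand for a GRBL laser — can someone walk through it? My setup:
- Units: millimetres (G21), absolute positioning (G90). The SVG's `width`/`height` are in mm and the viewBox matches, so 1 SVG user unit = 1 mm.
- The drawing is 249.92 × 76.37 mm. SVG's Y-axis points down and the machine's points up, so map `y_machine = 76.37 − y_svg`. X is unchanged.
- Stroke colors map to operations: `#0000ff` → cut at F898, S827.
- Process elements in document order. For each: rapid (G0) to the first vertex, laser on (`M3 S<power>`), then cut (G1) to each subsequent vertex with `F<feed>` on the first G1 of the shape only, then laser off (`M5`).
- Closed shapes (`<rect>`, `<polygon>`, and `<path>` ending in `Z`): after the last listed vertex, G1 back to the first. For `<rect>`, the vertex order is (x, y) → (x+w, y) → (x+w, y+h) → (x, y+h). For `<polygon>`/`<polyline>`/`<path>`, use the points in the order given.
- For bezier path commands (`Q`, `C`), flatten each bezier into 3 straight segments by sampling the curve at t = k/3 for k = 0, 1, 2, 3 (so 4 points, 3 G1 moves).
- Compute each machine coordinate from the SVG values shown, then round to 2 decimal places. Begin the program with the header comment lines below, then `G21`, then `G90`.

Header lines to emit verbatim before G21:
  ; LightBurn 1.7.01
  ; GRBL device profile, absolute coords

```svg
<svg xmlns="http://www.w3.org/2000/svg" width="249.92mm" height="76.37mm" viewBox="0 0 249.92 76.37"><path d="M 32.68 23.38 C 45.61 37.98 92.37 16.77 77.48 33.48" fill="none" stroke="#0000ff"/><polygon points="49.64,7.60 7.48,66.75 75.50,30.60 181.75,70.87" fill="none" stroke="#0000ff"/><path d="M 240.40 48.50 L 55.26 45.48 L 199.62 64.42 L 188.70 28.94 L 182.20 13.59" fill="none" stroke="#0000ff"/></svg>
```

; LightBurn 1.7.01
; GRBL device profile, absolute coords
G21
G90
G0 X32.68 Y52.99
M3 S827
G1 X53.35 Y47.60 F898
G1 X75.36 Y49.69
G1 X77.48 Y42.89
M5
G0 X49.64 Y68.77
M3 S827
G1 X7.48 Y9.62 F898
G1 X75.50 Y45.77
G1 X181.75 Y5.50
G1 X49.64 Y68.77
M5
G0 X240.40 Y27.87
M3 S827
G1 X55.26 Y30.89 F898
G1 X199.62 Y11.95
G1 X188.70 Y47.43
G1 X182.20 Y62.78
M5

viewBox `0 0 249.92 76.37` with mm width/height → 1 unit = 1 mm. Flip: y_m = 76.37 − y_svg.

**Shape 1** — `<path>` cubic bezier, stroke `#0000ff` → cut (S827, F898). Control points (SVG): P0=(32.68,23.38), P1=(45.61,37.98), P2=(92.37,16.77), P3=(77.48,33.48); sampled at t=k/3. Machine vertices: (32.68,52.99) → (53.35,47.60) → (75.36,49.69) → (77.48,42.89). Open path.

**Shape 2** — `<polygon>` closed polygon, stroke `#0000ff` → cut (S827, F898). Machine vertices: (49.64,68.77) → (7.48,9.62) → (75.50,45.77) → (181.75,5.50) → (49.64,68.77). Closed: final G1 returns to the first vertex.

**Shape 3** — `<path>` open polyline, stroke `#0000ff` → cut (S827, F898). Machine vertices: (240.40,27.87) → (55.26,30.89) → (199.62,11.95) → (188.70,47.43) → (182.20,62.78). Open path.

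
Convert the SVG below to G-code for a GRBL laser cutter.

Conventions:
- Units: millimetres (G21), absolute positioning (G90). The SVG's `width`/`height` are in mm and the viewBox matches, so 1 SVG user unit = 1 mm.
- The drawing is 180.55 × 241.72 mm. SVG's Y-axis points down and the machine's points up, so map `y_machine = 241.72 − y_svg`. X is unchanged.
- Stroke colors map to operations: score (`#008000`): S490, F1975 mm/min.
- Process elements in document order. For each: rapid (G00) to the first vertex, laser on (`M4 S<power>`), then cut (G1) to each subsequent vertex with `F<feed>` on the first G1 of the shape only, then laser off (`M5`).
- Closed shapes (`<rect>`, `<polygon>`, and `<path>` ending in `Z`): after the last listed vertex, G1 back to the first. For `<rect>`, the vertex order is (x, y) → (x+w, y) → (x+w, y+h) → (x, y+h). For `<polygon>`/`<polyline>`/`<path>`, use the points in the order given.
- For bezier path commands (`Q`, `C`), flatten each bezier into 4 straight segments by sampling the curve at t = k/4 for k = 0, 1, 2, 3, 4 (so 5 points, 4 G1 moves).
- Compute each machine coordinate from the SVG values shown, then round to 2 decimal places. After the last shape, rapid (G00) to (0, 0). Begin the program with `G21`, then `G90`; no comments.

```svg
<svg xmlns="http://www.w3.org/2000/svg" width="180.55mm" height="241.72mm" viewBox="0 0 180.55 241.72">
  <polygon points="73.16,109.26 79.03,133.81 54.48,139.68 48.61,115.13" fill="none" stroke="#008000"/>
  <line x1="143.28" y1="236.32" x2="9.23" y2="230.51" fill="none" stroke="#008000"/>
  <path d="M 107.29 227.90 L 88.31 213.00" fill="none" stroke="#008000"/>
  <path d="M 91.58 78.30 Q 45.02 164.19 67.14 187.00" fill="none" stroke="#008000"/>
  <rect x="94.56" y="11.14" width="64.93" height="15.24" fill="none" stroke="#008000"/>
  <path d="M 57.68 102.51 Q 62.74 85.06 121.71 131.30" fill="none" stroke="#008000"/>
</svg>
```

Since the viewBox matches the mm dimensions, user units are millimetres directly. The only transform is the Y-flip y_m = 241.72 − y_svg.

Shape 1 is a regular polygon drawn with `<polygon>`. Its stroke #008000 means score at S490, F1975. After flipping Y the toolpath is (73.16,132.46) → (79.03,107.91) → (54.48,102.04) → (48.61,126.59) → (73.16,132.46), returning to the start.

Shape 2 is a line segment drawn with `<line>`. Its stroke #008000 means score at S490, F1975. After flipping Y the toolpath is (143.28,5.40) → (9.23,11.21).

Shape 3 is a line segment drawn with `<path>`. Its stroke #008000 means score at S490, F1975. After flipping Y the toolpath is (107.29,13.82) → (88.31,28.72).

Shape 4 is a quadratic bezier drawn with `<path>`. Its stroke #008000 means score at S490, F1975. After flipping Y the toolpath is (91.58,163.42) → (72.59,124.42) → (62.19,93.30) → (60.37,70.07) → (67.14,54.72).

Shape 5 is a rectangle drawn with `<rect>`. Its stroke #008000 means score at S490, F1975. After flipping Y the toolpath is (94.56,230.58) → (159.49,230.58) → (159.49,215.34) → (94.56,215.34) → (94.56,230.58), returning to the start.

Shape 6 is a quadratic bezier drawn with `<path>`. Its stroke #008000 means score at S490, F1975. After flipping Y the toolpath is (57.68,139.21) → (63.58,143.95) → (76.22,140.74) → (95.59,129.56) → (121.71,110.42).

G21
G90
G00 X73.16 Y132.46
M4 S490
G1 X79.03 Y107.91 F1975
G1 X54.48 Y102.04
G1 X48.61 Y126.59
G1 X73.16 Y132.46
M5
G00 X143.28 Y5.40
M4 S490
G1 X9.23 Y11.21 F1975
M5
G00 X107.29 Y13.82
M4 S490
G1 X88.31 Y28.72 F1975
M5
G00 X91.58 Y163.42
M4 S490
G1 X72.59 Y124.42 F1975
G1 X62.19 Y93.30
G1 X60.37 Y70.07
G1 X67.14 Y54.72
M5
G00 X94.56 Y230.58
M4 S490
G1 X159.49 Y230.58 F1975
G1 X159.49 Y215.34
G1 X94.56 Y215.34
G1 X94.56 Y230.58
M5
G00 X57.68 Y139.21
M4 S490
G1 X63.58 Y143.95 F1975
G1 X76.22 Y140.74
G1 X95.59 Y129.56
G1 X121.71 Y110.42
M5
G00 X0.00 Y0.00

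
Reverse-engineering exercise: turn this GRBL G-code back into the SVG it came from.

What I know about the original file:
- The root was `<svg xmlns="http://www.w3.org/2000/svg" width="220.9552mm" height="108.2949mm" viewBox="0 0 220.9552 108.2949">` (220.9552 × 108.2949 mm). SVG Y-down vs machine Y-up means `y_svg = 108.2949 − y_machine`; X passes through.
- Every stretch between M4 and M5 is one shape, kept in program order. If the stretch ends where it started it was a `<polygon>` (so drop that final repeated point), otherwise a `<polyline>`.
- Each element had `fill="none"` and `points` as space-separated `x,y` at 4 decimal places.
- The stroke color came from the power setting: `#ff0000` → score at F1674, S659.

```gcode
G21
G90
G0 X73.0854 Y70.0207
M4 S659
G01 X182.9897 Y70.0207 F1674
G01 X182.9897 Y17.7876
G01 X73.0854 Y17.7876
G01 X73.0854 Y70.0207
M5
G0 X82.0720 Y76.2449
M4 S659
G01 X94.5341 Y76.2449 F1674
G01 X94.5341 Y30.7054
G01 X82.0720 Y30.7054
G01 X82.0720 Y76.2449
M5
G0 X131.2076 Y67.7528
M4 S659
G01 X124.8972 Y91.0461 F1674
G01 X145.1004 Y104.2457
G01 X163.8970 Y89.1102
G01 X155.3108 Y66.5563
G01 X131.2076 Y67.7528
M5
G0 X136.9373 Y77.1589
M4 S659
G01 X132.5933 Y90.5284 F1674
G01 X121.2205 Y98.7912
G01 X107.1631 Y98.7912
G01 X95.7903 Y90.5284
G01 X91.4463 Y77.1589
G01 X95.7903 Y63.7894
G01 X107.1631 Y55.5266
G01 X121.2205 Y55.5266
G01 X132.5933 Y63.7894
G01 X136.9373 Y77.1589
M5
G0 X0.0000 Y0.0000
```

<svg xmlns="http://www.w3.org/2000/svg" width="220.9552mm" height="108.2949mm" viewBox="0 0 220.9552 108.2949">
  <polygon points="73.0854,38.2742 182.9897,38.2742 182.9897,90.5073 73.0854,90.5073" fill="none" stroke="#ff0000"/>
  <polygon points="82.0720,32.0500 94.5341,32.0500 94.5341,77.5895 82.0720,77.5895" fill="none" stroke="#ff0000"/>
  <polygon points="131.2076,40.5421 124.8972,17.2488 145.1004,4.0492 163.8970,19.1847 155.3108,41.7386" fill="none" stroke="#ff0000"/>
  <polygon points="136.9373,31.1360 132.5933,17.7665 121.2205,9.5037 107.1631,9.5037 95.7903,17.7665 91.4463,31.1360 95.7903,44.5055 107.1631,52.7683 121.2205,52.7683 132.5933,44.5055" fill="none" stroke="#ff0000"/>
</svg>

Each laser-on run becomes one SVG element. Flip Y back into SVG space with y_svg = 108.2949 − y_machine. Every run uses S659, so all elements get stroke `#ff0000` (score).

Run 1: The run returns to its start, so emit a `<polygon>` with points (Y-flipped): 73.0854,38.2742 182.9897,38.2742 182.9897,90.5073 73.0854,90.5073.

Run 2: The run returns to its start, so emit a `<polygon>` with points (Y-flipped): 82.0720,32.0500 94.5341,32.0500 94.5341,77.5895 82.0720,77.5895.

Run 3: The run returns to its start, so emit a `<polygon>` with points (Y-flipped): 131.2076,40.5421 124.8972,17.2488 145.1004,4.0492 163.8970,19.1847 155.3108,41.7386.

Run 4: The run returns to its start, so emit a `<polygon>` with points (Y-flipped): 136.9373,31.1360 132.5933,17.7665 121.2205,9.5037 107.1631,9.5037 95.7903,17.7665 91.4463,31.1360 95.7903,44.5055 107.1631,52.7683 121.2205,52.7683 132.5933,44.5055.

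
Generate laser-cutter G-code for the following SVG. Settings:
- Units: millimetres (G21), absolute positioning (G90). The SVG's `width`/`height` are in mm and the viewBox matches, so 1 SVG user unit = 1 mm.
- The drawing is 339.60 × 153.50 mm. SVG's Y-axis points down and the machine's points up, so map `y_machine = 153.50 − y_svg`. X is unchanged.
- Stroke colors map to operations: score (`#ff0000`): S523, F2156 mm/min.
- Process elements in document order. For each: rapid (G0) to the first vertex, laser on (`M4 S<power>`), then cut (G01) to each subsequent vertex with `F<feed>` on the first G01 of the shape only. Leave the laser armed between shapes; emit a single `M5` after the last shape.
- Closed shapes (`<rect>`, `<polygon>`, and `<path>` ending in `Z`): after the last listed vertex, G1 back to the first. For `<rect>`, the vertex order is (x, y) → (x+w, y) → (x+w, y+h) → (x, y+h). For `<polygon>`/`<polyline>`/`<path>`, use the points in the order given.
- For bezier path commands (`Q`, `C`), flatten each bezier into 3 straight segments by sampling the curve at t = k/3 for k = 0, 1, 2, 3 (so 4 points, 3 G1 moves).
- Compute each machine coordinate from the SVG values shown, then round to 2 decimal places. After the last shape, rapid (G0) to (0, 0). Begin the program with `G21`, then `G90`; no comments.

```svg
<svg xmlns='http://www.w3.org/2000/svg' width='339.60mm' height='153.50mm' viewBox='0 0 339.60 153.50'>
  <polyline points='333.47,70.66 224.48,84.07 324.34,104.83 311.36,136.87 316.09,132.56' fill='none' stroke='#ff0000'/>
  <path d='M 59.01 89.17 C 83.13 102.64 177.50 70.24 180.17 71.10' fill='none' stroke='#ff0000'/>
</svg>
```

G21
G90
G0 X333.47 Y82.84
M4 S523
G01 X224.48 Y69.43 F2156
G01 X324.34 Y48.67
G01 X311.36 Y16.63
G01 X316.09 Y20.94
G0 X59.01 Y64.33
M4 S523
G01 X100.55 Y63.22 F2156
G01 X152.93 Y75.10
G01 X180.17 Y82.40
M5
G0 X0.00 Y0.00

viewBox `0 0 339.60 153.50` with mm width/height → 1 unit = 1 mm. Flip: y_m = 153.50 − y_svg.

**Shape 1** — `<polyline>` open polyline, stroke `#ff0000` → score (S523, F2156). Machine vertices: (333.47,82.84) → (224.48,69.43) → (324.34,48.67) → (311.36,16.63) → (316.09,20.94). Open path.

**Shape 2** — `<path>` cubic bezier, stroke `#ff0000` → score (S523, F2156). Control points (SVG): P0=(59.01,89.17), P1=(83.13,102.64), P2=(177.50,70.24), P3=(180.17,71.10); sampled at t=k/3. Machine vertices: (59.01,64.33) → (100.55,63.22) → (152.93,75.10) → (180.17,82.40). Open path.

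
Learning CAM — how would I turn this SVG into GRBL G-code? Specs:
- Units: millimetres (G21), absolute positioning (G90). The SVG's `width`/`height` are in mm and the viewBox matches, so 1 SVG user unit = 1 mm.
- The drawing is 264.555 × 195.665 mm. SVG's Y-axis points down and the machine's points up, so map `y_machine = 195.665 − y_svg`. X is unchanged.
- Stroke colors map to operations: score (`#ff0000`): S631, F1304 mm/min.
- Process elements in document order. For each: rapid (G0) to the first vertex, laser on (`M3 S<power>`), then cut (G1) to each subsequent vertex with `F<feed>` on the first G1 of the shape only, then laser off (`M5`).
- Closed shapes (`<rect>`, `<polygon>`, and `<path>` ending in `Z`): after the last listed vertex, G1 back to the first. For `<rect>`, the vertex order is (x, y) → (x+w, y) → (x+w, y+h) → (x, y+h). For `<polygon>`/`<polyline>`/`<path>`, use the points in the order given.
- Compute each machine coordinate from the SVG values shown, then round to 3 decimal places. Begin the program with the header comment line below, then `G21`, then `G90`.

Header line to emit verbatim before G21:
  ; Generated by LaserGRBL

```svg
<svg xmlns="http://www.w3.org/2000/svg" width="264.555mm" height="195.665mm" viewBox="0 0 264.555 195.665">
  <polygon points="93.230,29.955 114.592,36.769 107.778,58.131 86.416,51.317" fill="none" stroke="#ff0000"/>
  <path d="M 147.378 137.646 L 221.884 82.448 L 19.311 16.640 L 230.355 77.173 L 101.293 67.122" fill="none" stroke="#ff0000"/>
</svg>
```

viewBox `0 0 264.555 195.665` with mm width/height → 1 unit = 1 mm. Flip: y_m = 195.665 − y_svg.

**Shape 1** — `<polygon>` regular polygon, stroke `#ff0000` → score (S631, F1304). Machine vertices: (93.230,165.710) → (114.592,158.896) → (107.778,137.534) → (86.416,144.348) → (93.230,165.710). Closed: final G1 returns to the first vertex.

**Shape 2** — `<path>` open polyline, stroke `#ff0000` → score (S631, F1304). Machine vertices: (147.378,58.019) → (221.884,113.217) → (19.311,179.025) → (230.355,118.492) → (101.293,128.543). Open path.

; Generated by LaserGRBL
G21
G90
G0 X93.230 Y165.710
M3 S631
G1 X114.592 Y158.896 F1304
G1 X107.778 Y137.534
G1 X86.416 Y144.348
G1 X93.230 Y165.710
M5
G0 X147.378 Y58.019
M3 S631
G1 X221.884 Y113.217 F1304
G1 X19.311 Y179.025
G1 X230.355 Y118.492
G1 X101.293 Y128.543
M5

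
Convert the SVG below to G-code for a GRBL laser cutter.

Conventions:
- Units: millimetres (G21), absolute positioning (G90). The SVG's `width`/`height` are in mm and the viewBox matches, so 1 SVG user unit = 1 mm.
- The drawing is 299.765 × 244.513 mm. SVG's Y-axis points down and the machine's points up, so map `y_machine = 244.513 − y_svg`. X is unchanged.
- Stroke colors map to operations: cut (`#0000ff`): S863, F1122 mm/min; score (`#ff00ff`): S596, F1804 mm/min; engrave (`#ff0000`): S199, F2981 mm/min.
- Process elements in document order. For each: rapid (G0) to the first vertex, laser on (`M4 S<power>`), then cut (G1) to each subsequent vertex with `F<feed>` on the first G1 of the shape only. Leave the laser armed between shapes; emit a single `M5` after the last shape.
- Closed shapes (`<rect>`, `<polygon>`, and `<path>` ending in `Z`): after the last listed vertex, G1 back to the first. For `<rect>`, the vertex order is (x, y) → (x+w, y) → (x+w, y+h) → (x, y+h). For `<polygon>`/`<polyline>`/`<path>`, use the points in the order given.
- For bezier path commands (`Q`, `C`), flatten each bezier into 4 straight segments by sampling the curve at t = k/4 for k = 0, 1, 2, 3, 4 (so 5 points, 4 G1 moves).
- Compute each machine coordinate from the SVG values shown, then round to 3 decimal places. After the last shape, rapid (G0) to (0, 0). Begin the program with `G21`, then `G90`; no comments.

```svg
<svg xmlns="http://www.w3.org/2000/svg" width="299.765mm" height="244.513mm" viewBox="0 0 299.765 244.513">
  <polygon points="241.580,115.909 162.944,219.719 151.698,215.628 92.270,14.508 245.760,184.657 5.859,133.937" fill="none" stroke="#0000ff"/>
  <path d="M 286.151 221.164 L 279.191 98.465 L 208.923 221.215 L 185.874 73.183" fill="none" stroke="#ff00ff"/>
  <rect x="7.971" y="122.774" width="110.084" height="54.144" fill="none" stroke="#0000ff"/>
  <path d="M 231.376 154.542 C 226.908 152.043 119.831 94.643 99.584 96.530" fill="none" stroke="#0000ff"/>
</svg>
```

G21
G90
G0 X241.580 Y128.604
M4 S863
G1 X162.944 Y24.794 F1122
G1 X151.698 Y28.885
G1 X92.270 Y230.005
G1 X245.760 Y59.856
G1 X5.859 Y110.576
G1 X241.580 Y128.604
G0 X286.151 Y23.349
M4 S596
G1 X279.191 Y146.048 F1804
G1 X208.923 Y23.298
G1 X185.874 Y171.330
G0 X7.971 Y121.739
M4 S863
G1 X118.055 Y121.739 F1122
G1 X118.055 Y67.595
G1 X7.971 Y67.595
G1 X7.971 Y121.739
G0 X231.376 Y89.971
M4 S863
G1 X211.746 Y100.355 F1122
G1 X171.397 Y120.622
G1 X128.090 Y140.066
G1 X99.584 Y147.983
M5
G0 X0.000 Y0.000

Since the viewBox matches the mm dimensions, user units are millimetres directly. The only transform is the Y-flip y_m = 244.513 − y_svg.

Shape 1 is a closed polygon drawn with `<polygon>`. Its stroke #0000ff means cut at S863, F1122. After flipping Y the toolpath is (241.580,128.604) → (162.944,24.794) → (151.698,28.885) → (92.270,230.005) → (245.760,59.856) → (5.859,110.576) → (241.580,128.604), returning to the start.

Shape 2 is a open polyline drawn with `<path>`. Its stroke #ff00ff means score at S596, F1804. After flipping Y the toolpath is (286.151,23.349) → (279.191,146.048) → (208.923,23.298) → (185.874,171.330).

Shape 3 is a rectangle drawn with `<rect>`. Its stroke #0000ff means cut at S863, F1122. After flipping Y the toolpath is (7.971,121.739) → (118.055,121.739) → (118.055,67.595) → (7.971,67.595) → (7.971,121.739), returning to the start.

Shape 4 is a cubic bezier drawn with `<path>`. Its stroke #0000ff means cut at S863, F1122. After flipping Y the toolpath is (231.376,89.971) → (211.746,100.355) → (171.397,120.622) → (128.090,140.066) → (99.584,147.983).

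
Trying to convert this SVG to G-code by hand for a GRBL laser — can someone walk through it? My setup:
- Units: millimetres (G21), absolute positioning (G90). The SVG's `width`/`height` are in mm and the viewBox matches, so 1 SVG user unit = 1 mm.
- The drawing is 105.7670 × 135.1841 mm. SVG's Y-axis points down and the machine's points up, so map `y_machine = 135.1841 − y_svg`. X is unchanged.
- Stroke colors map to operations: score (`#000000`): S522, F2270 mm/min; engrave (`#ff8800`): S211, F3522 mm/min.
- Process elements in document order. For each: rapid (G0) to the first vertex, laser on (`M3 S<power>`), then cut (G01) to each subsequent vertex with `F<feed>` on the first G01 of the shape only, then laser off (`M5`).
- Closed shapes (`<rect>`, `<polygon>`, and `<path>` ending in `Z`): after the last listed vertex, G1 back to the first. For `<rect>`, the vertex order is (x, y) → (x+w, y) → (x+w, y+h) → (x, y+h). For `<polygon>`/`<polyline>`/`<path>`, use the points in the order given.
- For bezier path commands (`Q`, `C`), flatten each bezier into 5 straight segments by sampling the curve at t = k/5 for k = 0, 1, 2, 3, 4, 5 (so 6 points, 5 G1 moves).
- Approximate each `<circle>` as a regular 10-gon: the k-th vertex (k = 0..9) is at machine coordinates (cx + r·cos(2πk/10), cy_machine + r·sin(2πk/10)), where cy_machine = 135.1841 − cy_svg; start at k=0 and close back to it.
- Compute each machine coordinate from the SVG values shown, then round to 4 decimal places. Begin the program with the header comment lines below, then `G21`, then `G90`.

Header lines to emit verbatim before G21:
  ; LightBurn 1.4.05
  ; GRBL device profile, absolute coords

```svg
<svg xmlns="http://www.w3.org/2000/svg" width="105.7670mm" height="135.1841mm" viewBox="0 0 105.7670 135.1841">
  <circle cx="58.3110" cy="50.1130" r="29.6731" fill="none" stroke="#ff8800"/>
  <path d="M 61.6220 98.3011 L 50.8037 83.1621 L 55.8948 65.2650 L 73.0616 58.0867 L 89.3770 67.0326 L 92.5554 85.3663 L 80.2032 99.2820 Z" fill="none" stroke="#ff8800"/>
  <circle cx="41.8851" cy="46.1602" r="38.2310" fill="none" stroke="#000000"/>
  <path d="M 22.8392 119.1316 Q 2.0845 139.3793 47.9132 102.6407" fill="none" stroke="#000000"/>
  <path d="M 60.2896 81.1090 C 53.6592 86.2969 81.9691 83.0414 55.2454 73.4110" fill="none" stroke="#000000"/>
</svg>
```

; LightBurn 1.4.05
; GRBL device profile, absolute coords
G21
G90
G0 X87.9841 Y85.0711
M3 S211
G01 X82.3170 Y102.5125 F3522
G01 X67.4805 Y113.2919
G01 X49.1415 Y113.2919
G01 X34.3050 Y102.5125
G01 X28.6379 Y85.0711
G01 X34.3050 Y67.6297
G01 X49.1415 Y56.8503
G01 X67.4805 Y56.8503
G01 X82.3170 Y67.6297
G01 X87.9841 Y85.0711
M5
G0 X61.6220 Y36.8830
M3 S211
G01 X50.8037 Y52.0220 F3522
G01 X55.8948 Y69.9191
G01 X73.0616 Y77.0974
G01 X89.3770 Y68.1515
G01 X92.5554 Y49.8178
G01 X80.2032 Y35.9021
G01 X61.6220 Y36.8830
M5
G0 X80.1161 Y89.0239
M3 S522
G01 X72.8146 Y111.4955 F2270
G01 X53.6991 Y125.3837
G01 X30.0711 Y125.3837
G01 X10.9556 Y111.4955
G01 X3.6541 Y89.0239
G01 X10.9556 Y66.5523
G01 X30.0711 Y52.6641
G01 X53.6991 Y52.6641
G01 X72.8146 Y66.5523
G01 X80.1161 Y89.0239
M5
G0 X22.8392 Y16.0525
M3 S522
G01 X17.2007 Y10.2329 F2270
G01 X16.8888 Y8.9721
G01 X21.9036 Y12.2703
G01 X32.2451 Y20.1274
G01 X47.9132 Y32.5434
M5
G0 X60.2896 Y54.0751
M3 S522
G01 X59.7844 Y51.9590 F2270
G01 X63.3461 Y51.7701
G01 X66.6560 Y53.4090
G01 X65.3954 Y56.7764
G01 X55.2454 Y61.7731
M5

1 u = 1 mm; y_m = 135.1841 − y.

[1] `<circle>` circle, #ff8800→engrave S211 F3522: (87.9841,85.0711) → (82.3170,102.5125) → (67.4805,113.2919) → (49.1415,113.2919) → (34.3050,102.5125) → (28.6379,85.0711) → (34.3050,67.6297) → (49.1415,56.8503) → (67.4805,56.8503) → (82.3170,67.6297) → (87.9841,85.0711) (closed)

[2] `<path>` regular polygon, #ff8800→engrave S211 F3522: (61.6220,36.8830) → (50.8037,52.0220) → (55.8948,69.9191) → (73.0616,77.0974) → (89.3770,68.1515) → (92.5554,49.8178) → (80.2032,35.9021) → (61.6220,36.8830) (closed)

[3] `<circle>` circle, #000000→score S522 F2270: (80.1161,89.0239) → (72.8146,111.4955) → (53.6991,125.3837) → (30.0711,125.3837) → (10.9556,111.4955) → (3.6541,89.0239) → (10.9556,66.5523) → (30.0711,52.6641) → (53.6991,52.6641) → (72.8146,66.5523) → (80.1161,89.0239) (closed)

[4] `<path>` quadratic bezier, #000000→score S522 F2270: (22.8392,16.0525) → (17.2007,10.2329) → (16.8888,8.9721) → (21.9036,12.2703) → (32.2451,20.1274) → (47.9132,32.5434)

[5] `<path>` cubic bezier, #000000→score S522 F2270: (60.2896,54.0751) → (59.7844,51.9590) → (63.3461,51.7701) → (66.6560,53.4090) → (65.3954,56.7764) → (55.2454,61.7731)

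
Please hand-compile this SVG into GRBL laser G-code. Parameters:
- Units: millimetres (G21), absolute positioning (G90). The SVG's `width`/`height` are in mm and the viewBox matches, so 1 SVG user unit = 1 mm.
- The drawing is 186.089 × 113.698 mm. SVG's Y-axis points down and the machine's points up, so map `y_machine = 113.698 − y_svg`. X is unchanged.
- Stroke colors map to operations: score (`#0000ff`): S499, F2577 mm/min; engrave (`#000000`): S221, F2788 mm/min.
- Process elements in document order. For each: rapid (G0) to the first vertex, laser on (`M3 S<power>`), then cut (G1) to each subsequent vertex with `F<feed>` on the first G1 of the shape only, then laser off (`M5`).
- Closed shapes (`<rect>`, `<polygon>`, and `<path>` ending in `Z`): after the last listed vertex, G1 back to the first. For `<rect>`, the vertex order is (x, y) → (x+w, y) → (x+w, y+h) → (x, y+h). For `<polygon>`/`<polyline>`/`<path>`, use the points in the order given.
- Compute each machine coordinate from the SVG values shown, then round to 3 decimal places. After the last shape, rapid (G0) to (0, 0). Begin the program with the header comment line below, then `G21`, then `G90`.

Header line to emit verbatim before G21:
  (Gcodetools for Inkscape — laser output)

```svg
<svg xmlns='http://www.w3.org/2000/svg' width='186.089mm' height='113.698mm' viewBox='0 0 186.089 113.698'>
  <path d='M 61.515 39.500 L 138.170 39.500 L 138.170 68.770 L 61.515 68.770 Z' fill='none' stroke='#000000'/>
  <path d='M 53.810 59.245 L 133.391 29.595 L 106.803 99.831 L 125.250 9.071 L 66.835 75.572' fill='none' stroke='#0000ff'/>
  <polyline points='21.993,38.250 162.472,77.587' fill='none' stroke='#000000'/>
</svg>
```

Since the viewBox matches the mm dimensions, user units are millimetres directly. The only transform is the Y-flip y_m = 113.698 − y_svg.

Shape 1 is a rectangle drawn with `<path>`. Its stroke #000000 means engrave at S221, F2788. After flipping Y the toolpath is (61.515,74.198) → (138.170,74.198) → (138.170,44.928) → (61.515,44.928) → (61.515,74.198), returning to the start.

Shape 2 is a open polyline drawn with `<path>`. Its stroke #0000ff means score at S499, F2577. After flipping Y the toolpath is (53.810,54.453) → (133.391,84.103) → (106.803,13.867) → (125.250,104.627) → (66.835,38.126).

Shape 3 is a line segment drawn with `<polyline>`. Its stroke #000000 means engrave at S221, F2788. After flipping Y the toolpath is (21.993,75.448) → (162.472,36.111).

(Gcodetools for Inkscape — laser output)
G21
G90
G0 X61.515 Y74.198
M3 S221
G1 X138.170 Y74.198 F2788
G1 X138.170 Y44.928
G1 X61.515 Y44.928
G1 X61.515 Y74.198
M5
G0 X53.810 Y54.453
M3 S499
G1 X133.391 Y84.103 F2577
G1 X106.803 Y13.867
G1 X125.250 Y104.627
G1 X66.835 Y38.126
M5
G0 X21.993 Y75.448
M3 S221
G1 X162.472 Y36.111 F2788
M5
G0 X0.000 Y0.000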